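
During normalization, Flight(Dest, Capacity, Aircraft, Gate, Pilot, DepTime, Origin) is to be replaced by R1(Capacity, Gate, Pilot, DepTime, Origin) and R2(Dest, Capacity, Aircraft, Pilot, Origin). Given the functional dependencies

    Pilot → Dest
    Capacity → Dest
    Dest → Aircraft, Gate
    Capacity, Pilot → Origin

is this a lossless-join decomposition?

Common attributes: R1 ∩ R2 = {Capacity, Pilot, Origin}.
Closure of {Capacity, Pilot, Origin}: Pilot → Dest applies, adding Dest; Dest → Aircraft, Gate applies, adding Aircraft, Gate. So (Capacity, Pilot, Origin)⁺ = {Dest, Capacity, Aircraft, Gate, Pilot, Origin}.
This closure contains every attribute of R2, so R1 ∩ R2 → R2. The join is lossless.

Yes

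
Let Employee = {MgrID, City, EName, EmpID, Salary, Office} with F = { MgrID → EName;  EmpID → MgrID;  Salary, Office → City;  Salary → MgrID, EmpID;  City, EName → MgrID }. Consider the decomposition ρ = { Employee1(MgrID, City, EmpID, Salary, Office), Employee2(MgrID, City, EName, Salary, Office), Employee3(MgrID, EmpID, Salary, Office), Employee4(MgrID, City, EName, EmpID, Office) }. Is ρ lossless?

Chase test. Columns are MgrID, City, EName, EmpID, Salary, Office; row i has aⱼ where attribute j ∈ Employeei, else bᵢⱼ.
Initial tableau (one row per fragment):
  row 1: a1 a2 b13 a4 a5 a6
  row 2: a1 a2 a3 b24 a5 a6
  row 3: a1 b32 b33 a4 a5 a6
  row 4: a1 a2 a3 a4 b45 a6
Rows 1 and 2 agree on MgrID; apply MgrID→EName and equate their EName entries.
Rows 1 and 3 agree on MgrID; apply MgrID→EName and equate their EName entries.
Rows 1 and 3 agree on Salary, Office; apply Salary, Office→City and equate their City entries.
Rows 1 and 2 agree on Salary; apply Salary→MgrID, EmpID and equate their MgrID, EmpID entries.
Row 1 is now all distinguished symbols — the join is lossless.

Yes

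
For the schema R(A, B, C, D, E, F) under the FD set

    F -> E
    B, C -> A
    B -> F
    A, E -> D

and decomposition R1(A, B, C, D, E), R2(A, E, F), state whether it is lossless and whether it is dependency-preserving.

lossy and not dependency-preserving

Lossless test: (A, E)⁺ = {A, D, E}, which is a superkey of neither fragment — lossy.
Dependency preservation: the restricted closure of {B} across the fragments never reaches {F}, so B → F cannot be enforced without a join — not preserved.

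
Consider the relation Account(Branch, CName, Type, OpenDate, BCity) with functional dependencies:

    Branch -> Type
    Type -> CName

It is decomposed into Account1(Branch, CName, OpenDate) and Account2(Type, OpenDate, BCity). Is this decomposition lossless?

Common attributes: Account1 ∩ Account2 = {OpenDate}.
No dependency enlarges {OpenDate}, so (OpenDate)⁺ = {OpenDate}.
The closure contains neither all of Account1 = {Branch, CName, OpenDate} nor all of Account2 = {Type, OpenDate, BCity}, so the common attributes are not a superkey of either fragment. The join is lossy.

No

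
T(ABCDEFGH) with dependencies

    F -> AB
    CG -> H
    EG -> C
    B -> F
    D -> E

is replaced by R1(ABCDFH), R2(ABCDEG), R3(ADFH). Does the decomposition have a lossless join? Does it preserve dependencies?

lossy and not dependency-preserving

Lossless test (chase): Rows 1 and 3 agree on F; apply F→AB and equate their AB entries. Rows 1 and 2 agree on B; apply B→F and equate their F entries. Rows 1 and 2 agree on D; apply D→E and equate their E entries. Rows 1 and 3 agree on D; apply D→E and equate their E entries. No row becomes fully distinguished — the join is lossy.
Dependency preservation: the restricted closure of {CG} across the fragments never reaches {H}, so CG → H cannot be enforced without a join — not preserved.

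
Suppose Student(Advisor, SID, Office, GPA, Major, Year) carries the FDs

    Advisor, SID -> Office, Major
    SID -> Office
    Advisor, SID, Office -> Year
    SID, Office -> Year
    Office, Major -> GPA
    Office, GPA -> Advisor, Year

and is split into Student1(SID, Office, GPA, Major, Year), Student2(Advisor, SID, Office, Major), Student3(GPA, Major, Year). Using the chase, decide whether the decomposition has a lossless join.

Chase test. Columns are Advisor, SID, Office, GPA, Major, Year; row i has aⱼ where attribute j ∈ Studenti, else bᵢⱼ.
Initial tableau (one row per fragment):
  row 1: b11 a2 a3 a4 a5 a6
  row 2: a1 a2 a3 b24 a5 b26
  row 3: b31 b32 b33 a4 a5 a6
Rows 1 and 2 agree on SID, Office; apply SID, Office→Year and equate their Year entries.
Rows 1 and 2 agree on Office, Major; apply Office, Major→GPA and equate their GPA entries.
Rows 1 and 2 agree on Office, GPA; apply Office, GPA→Advisor, Year and equate their Advisor, Year entries.
Row 1 is now all distinguished symbols — the join is lossless.

Yes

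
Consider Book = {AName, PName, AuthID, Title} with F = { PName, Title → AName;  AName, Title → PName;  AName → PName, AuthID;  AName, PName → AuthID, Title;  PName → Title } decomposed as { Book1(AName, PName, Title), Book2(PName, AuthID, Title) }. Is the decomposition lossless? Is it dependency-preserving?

lossless and dependency-preserving

Lossless test: (PName, Title)⁺ = {AName, PName, AuthID, Title}, which contains all of one fragment — lossless.
Dependency preservation: AName → PName, AuthID; AName, PName → AuthID, Title are not contained in any single fragment, but the restricted closure of each left-hand side across the fragments still reaches the right-hand side; the remaining FDs each lie inside some fragment. All dependencies are preserved.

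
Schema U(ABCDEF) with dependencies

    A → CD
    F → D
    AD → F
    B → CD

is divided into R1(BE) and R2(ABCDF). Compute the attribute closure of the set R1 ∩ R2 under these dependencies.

BCD

R1 ∩ R2 = {B}.
B → CD applies, adding CD
Closure: {BCD}.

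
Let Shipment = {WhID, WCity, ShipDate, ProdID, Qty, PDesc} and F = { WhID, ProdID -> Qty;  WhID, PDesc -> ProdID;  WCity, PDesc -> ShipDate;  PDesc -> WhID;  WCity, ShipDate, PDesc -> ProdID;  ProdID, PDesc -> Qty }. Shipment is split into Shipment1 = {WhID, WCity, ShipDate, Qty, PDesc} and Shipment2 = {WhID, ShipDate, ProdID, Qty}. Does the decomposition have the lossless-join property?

No

Common attributes: Shipment1 ∩ Shipment2 = {WhID, ShipDate, Qty}.
No dependency enlarges {WhID, ShipDate, Qty}, so (WhID, ShipDate, Qty)⁺ = {WhID, ShipDate, Qty}.
The closure contains neither all of Shipment1 = {WhID, WCity, ShipDate, Qty, PDesc} nor all of Shipment2 = {WhID, ShipDate, ProdID, Qty}, so the common attributes are not a superkey of either fragment. The join is lossy.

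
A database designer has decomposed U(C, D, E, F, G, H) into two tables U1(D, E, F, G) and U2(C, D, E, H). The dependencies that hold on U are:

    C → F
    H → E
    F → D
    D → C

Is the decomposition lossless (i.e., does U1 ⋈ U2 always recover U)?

No

Common attributes: U1 ∩ U2 = {D, E}.
Closure of {D, E}: D → C applies, adding C; C → F applies, adding F. So (D, E)⁺ = {C, D, E, F}.
The closure contains neither all of U1 = {D, E, F, G} nor all of U2 = {C, D, E, H}, so the common attributes are not a superkey of either fragment. The join is lossy.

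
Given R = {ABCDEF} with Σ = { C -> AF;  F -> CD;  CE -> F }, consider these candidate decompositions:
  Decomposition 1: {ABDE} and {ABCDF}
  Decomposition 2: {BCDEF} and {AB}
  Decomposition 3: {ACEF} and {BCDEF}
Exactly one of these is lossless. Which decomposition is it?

Decomposition 1: common = {ABD}, closure = {ABD} → lossy.
Decomposition 2: common = {B}, closure = {B} → lossy.
Decomposition 3: common = {CEF}, closure = {ACDEF} → lossless.

Decomposition 3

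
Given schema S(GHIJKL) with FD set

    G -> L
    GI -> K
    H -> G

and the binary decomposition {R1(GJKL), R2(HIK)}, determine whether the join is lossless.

No

Common attributes: R1 ∩ R2 = {K}.
No dependency enlarges {K}, so (K)⁺ = {K}.
The closure contains neither all of R1 = {GJKL} nor all of R2 = {HIK}, so the common attributes are not a superkey of either fragment. The join is lossy.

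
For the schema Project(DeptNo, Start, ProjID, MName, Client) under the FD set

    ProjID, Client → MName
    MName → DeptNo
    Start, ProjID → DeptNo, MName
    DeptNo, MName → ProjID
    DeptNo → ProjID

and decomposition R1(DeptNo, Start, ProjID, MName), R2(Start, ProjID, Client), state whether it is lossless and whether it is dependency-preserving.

lossless but not dependency-preserving

Lossless test: (Start, ProjID)⁺ = {DeptNo, Start, ProjID, MName}, which contains all of one fragment — lossless.
Dependency preservation: the restricted closure of {ProjID, Client} across the fragments never reaches {MName}, so ProjID, Client → MName cannot be enforced without a join — not preserved.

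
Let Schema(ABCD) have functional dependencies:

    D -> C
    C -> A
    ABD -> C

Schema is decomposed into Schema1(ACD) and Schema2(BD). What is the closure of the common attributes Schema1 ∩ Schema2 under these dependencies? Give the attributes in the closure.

Schema1 ∩ Schema2 = {D}.
D → C applies, adding C
C → A applies, adding A
Closure: {ACD}.

ACD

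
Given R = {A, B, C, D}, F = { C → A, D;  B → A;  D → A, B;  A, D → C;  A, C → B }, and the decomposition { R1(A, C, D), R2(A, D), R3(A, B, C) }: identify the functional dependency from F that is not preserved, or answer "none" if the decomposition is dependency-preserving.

C → A, D lies within R1.
B → A lies within R3.
D → A, B: restricted closure across fragments reaches A, B.
A, D → C lies within R1.
A, C → B lies within R3.
Every dependency is enforceable on the fragments, so the decomposition is dependency-preserving.

none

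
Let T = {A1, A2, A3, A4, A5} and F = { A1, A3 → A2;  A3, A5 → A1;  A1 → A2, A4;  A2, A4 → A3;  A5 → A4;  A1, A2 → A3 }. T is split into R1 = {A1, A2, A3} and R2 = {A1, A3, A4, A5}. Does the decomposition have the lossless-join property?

Yes

Common attributes: R1 ∩ R2 = {A1, A3}.
Closure of {A1, A3}: A1, A3 → A2 applies, adding A2; A1 → A2, A4 applies, adding A4. So (A1, A3)⁺ = {A1, A2, A3, A4}.
This closure contains every attribute of R1, so R1 ∩ R2 → R1. The join is lossless.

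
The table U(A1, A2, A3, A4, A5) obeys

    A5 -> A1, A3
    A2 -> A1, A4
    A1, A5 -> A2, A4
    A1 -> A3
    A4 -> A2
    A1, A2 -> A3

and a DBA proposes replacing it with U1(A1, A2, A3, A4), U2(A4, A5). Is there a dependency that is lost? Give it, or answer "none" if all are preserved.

none

A5 → A1, A3: restricted closure across fragments reaches A1, A3.
A2 → A1, A4 lies within U1.
A1, A5 → A2, A4: restricted closure across fragments reaches A2, A4.
A1 → A3 lies within U1.
A4 → A2 lies within U1.
A1, A2 → A3 lies within U1.
Every dependency is enforceable on the fragments, so the decomposition is dependency-preserving.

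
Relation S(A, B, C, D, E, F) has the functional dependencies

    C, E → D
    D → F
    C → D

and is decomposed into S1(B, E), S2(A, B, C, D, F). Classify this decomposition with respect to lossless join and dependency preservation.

Lossless test: (B)⁺ = {B}, which is a superkey of neither fragment — lossy.
Dependency preservation: C, E → D is not contained in any single fragment, but the restricted closure of its left-hand side across the fragments still reaches the right-hand side; the remaining FDs each lie inside some fragment. All dependencies are preserved.

lossy but dependency-preserving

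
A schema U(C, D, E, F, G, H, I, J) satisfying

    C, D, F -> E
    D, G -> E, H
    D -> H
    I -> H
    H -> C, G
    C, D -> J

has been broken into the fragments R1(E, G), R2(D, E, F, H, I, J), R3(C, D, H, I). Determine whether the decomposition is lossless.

Chase test. Columns are C, D, E, F, G, H, I, J; row i has aⱼ where attribute j ∈ Ri, else bᵢⱼ.
Initial tableau (one row per fragment):
  row 1: b11 b12 a3 b14 a5 b16 b17 b18
  row 2: b21 a2 a3 a4 b25 a6 a7 a8
  row 3: a1 a2 b33 b34 b35 a6 a7 b38
Rows 2 and 3 agree on H; apply H→C, G and equate their C, G entries.
Rows 2 and 3 agree on C, D; apply C, D→J and equate their J entries.
Rows 2 and 3 agree on D, G; apply D, G→E, H and equate their E, H entries.
No row becomes fully distinguished — the join is lossy.

No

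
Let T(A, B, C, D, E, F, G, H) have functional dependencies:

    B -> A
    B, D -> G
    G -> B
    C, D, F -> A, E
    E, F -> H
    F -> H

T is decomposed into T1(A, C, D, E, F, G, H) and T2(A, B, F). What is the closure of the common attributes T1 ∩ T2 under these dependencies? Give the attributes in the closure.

A, F, H

T1 ∩ T2 = {A, F}.
F → H applies, adding H
Closure: {A, F, H}.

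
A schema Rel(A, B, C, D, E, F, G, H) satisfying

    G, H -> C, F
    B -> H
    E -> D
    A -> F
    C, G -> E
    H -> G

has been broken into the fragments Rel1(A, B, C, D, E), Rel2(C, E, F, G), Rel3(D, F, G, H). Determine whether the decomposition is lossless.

No

Chase test. Columns are A, B, C, D, E, F, G, H; row i has aⱼ where attribute j ∈ Reli, else bᵢⱼ.
Initial tableau (one row per fragment):
  row 1: a1 a2 a3 a4 a5 b16 b17 b18
  row 2: b21 b22 a3 b24 a5 a6 a7 b28
  row 3: b31 b32 b33 a4 b35 a6 a7 a8
Rows 1 and 2 agree on E; apply E→D and equate their D entries.
No row becomes fully distinguished — the join is lossy.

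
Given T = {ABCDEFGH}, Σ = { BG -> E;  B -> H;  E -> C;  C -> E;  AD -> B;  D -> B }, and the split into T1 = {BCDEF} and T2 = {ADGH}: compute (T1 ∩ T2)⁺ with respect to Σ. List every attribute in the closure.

BDH

T1 ∩ T2 = {D}.
D → B applies, adding B
B → H applies, adding H
Closure: {BDH}.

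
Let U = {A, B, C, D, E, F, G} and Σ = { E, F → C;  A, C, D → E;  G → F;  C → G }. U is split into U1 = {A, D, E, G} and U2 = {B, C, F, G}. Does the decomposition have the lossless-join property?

No

Common attributes: U1 ∩ U2 = {G}.
Closure of {G}: G → F applies, adding F. So (G)⁺ = {F, G}.
The closure contains neither all of U1 = {A, D, E, G} nor all of U2 = {B, C, F, G}, so the common attributes are not a superkey of either fragment. The join is lossy.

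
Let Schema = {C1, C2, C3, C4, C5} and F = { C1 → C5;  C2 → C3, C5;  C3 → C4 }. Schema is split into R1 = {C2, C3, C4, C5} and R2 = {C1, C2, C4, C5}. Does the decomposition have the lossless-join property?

Common attributes: R1 ∩ R2 = {C2, C4, C5}.
Closure of {C2, C4, C5}: C2 → C3, C5 applies, adding C3. So (C2, C4, C5)⁺ = {C2, C3, C4, C5}.
This closure contains every attribute of R1, so R1 ∩ R2 → R1. The join is lossless.

Yes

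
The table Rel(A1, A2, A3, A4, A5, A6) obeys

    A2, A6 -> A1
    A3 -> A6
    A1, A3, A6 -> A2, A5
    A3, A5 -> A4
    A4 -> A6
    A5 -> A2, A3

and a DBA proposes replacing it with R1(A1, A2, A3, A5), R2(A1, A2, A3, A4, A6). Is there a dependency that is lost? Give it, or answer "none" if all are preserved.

A2, A6 → A1 lies within R2.
A3 → A6 lies within R2.
A1, A3, A6 → A2, A5: restricted closure across fragments reaches A2, A5.
A3, A5 → A4: restricted closure across fragments reaches A4.
A4 → A6 lies within R2.
A5 → A2, A3 lies within R1.
Every dependency is enforceable on the fragments, so the decomposition is dependency-preserving.

none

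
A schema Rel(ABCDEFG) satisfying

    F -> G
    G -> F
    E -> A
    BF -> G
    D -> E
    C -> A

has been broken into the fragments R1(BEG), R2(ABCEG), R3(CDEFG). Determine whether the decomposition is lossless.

No

Chase test. Columns are ABCDEFG; row i has aⱼ where attribute j ∈ Ri, else bᵢⱼ.
Initial tableau (one row per fragment):
  row 1: b11 a2 b13 b14 a5 b16 a7
  row 2: a1 a2 a3 b24 a5 b26 a7
  row 3: b31 b32 a3 a4 a5 a6 a7
Rows 1 and 2 agree on G; apply G→F and equate their F entries.
Rows 1 and 3 agree on G; apply G→F and equate their F entries.
Rows 1 and 2 agree on E; apply E→A and equate their A entries.
Rows 1 and 3 agree on E; apply E→A and equate their A entries.
No row becomes fully distinguished — the join is lossy.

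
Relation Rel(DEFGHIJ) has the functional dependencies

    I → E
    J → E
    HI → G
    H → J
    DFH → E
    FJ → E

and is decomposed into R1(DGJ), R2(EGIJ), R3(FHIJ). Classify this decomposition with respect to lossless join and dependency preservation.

lossy and not dependency-preserving

Lossless test (chase): Rows 2 and 3 agree on I; apply I→E and equate their E entries. Rows 1 and 2 agree on J; apply J→E and equate their E entries. No row becomes fully distinguished — the join is lossy.
Dependency preservation: the restricted closure of {HI} across the fragments never reaches {G}, so HI → G cannot be enforced without a join — not preserved.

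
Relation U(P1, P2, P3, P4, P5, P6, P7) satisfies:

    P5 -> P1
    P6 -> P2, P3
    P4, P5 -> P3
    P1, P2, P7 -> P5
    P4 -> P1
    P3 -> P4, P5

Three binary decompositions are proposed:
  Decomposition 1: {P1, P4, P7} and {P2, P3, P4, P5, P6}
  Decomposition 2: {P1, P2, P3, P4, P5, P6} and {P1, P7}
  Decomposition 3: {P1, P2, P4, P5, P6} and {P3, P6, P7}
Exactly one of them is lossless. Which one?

Decomposition 3

Decomposition 1: common = {P4}, closure = {P1, P4} → lossy.
Decomposition 2: common = {P1}, closure = {P1} → lossy.
Decomposition 3: common = {P6}, closure = {P1, P2, P3, P4, P5, P6} → lossless.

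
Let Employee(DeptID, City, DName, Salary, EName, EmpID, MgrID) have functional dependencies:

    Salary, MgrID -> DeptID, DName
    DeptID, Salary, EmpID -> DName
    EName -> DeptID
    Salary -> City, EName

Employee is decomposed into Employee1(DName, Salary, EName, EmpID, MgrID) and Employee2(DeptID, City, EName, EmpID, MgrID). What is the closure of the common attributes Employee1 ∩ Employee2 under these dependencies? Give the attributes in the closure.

Employee1 ∩ Employee2 = {EName, EmpID, MgrID}.
EName → DeptID applies, adding DeptID
Closure: {DeptID, EName, EmpID, MgrID}.

DeptID, EName, EmpID, MgrID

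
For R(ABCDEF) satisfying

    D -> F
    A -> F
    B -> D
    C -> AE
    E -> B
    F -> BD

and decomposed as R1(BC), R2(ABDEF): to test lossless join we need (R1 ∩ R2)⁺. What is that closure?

BDF

R1 ∩ R2 = {B}.
B → D applies, adding D
D → F applies, adding F
Closure: {BDF}.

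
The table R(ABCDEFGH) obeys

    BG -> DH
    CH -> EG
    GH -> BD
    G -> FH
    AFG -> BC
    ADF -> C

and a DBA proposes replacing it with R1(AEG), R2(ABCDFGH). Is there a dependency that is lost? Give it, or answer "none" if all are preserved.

Check CH → EG: no single fragment contains all of {CEGH}, and the restricted closure of {CH} across the fragments never reaches {EG}.
BG → DH is preserved.
GH → BD is preserved.
G → FH is preserved.
AFG → BC is preserved.
ADF → C is preserved.

CH -> EG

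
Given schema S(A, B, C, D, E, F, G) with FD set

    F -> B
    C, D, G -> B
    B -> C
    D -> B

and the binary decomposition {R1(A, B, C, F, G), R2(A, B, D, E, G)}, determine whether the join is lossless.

No

Common attributes: R1 ∩ R2 = {A, B, G}.
Closure of {A, B, G}: B → C applies, adding C. So (A, B, G)⁺ = {A, B, C, G}.
The closure contains neither all of R1 = {A, B, C, F, G} nor all of R2 = {A, B, D, E, G}, so the common attributes are not a superkey of either fragment. The join is lossy.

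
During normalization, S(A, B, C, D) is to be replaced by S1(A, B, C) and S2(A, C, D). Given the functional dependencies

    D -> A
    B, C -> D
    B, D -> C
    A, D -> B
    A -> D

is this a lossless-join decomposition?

Common attributes: S1 ∩ S2 = {A, C}.
Closure of {A, C}: A → D applies, adding D; A, D → B applies, adding B. So (A, C)⁺ = {A, B, C, D}.
This closure contains every attribute of S1, so S1 ∩ S2 → S1. The join is lossless.

Yes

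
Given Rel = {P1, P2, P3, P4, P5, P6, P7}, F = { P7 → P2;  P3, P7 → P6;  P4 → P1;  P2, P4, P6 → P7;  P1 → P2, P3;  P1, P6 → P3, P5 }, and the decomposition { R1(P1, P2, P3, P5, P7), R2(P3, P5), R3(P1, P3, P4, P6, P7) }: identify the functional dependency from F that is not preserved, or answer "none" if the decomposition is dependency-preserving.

Check P1, P6 → P3, P5: no single fragment contains all of {P1, P3, P5, P6}, and the restricted closure of {P1, P6} across the fragments never reaches {P3, P5}.
P7 → P2 is preserved.
P3, P7 → P6 is preserved.
P4 → P1 is preserved.
P2, P4, P6 → P7 is preserved.
P1 → P2, P3 is preserved.

P1, P6 → P3, P5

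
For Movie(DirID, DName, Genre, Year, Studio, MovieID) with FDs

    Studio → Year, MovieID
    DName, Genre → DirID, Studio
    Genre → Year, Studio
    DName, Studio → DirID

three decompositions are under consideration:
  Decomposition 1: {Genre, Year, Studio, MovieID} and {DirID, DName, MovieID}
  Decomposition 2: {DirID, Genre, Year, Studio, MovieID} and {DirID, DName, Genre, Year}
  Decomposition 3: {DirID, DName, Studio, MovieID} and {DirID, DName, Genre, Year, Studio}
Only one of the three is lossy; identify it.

Decomposition 1

Decomposition 1: common = {MovieID}, closure = {MovieID} → lossy.
Decomposition 2: common = {DirID, Genre, Year}, closure = {DirID, Genre, Year, Studio, MovieID} → lossless.
Decomposition 3: common = {DirID, DName, Studio}, closure = {DirID, DName, Year, Studio, MovieID} → lossless.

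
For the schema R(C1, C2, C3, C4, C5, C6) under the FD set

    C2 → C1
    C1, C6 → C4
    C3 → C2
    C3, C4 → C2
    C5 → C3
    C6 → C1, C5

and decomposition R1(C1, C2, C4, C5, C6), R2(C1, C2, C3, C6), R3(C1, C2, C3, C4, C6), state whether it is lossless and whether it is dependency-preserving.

lossless but not dependency-preserving

Lossless test (chase): Rows 1 and 2 agree on C1, C6; apply C1, C6→C4 and equate their C4 entries. Rows 1 and 2 agree on C6; apply C6→C1, C5 and equate their C1, C5 entries. Rows 1 and 3 agree on C6; apply C6→C1, C5 and equate their C1, C5 entries. Rows 1 and 2 agree on C5; apply C5→C3 and equate their C3 entries. Row 1 is now all distinguished symbols — the join is lossless.
Dependency preservation: the restricted closure of {C5} across the fragments never reaches {C3}, so C5 → C3 cannot be enforced without a join — not preserved.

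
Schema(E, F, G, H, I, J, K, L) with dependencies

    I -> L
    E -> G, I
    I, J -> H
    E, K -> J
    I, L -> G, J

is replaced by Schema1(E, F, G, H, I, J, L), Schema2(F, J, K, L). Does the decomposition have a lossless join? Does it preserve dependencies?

Lossless test: (F, J, L)⁺ = {F, J, L}, which is a superkey of neither fragment — lossy.
Dependency preservation: E, K → J is not contained in any single fragment, but the restricted closure of its left-hand side across the fragments still reaches the right-hand side; the remaining FDs each lie inside some fragment. All dependencies are preserved.

lossy but dependency-preserving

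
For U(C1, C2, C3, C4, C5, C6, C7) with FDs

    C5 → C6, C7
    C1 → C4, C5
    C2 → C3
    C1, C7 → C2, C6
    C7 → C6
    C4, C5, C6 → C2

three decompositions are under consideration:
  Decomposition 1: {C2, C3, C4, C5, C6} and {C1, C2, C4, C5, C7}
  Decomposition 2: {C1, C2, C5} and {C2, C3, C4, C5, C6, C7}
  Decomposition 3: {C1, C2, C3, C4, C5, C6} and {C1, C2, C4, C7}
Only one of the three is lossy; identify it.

Decomposition 2

Decomposition 1: common = {C2, C4, C5}, closure = {C2, C3, C4, C5, C6, C7} → lossless.
Decomposition 2: common = {C2, C5}, closure = {C2, C3, C5, C6, C7} → lossy.
Decomposition 3: common = {C1, C2, C4}, closure = {C1, C2, C3, C4, C5, C6, C7} → lossless.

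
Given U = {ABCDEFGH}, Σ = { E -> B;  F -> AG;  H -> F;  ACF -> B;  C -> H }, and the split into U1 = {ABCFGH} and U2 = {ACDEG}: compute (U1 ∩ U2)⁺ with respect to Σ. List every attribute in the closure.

U1 ∩ U2 = {ACG}.
C → H applies, adding H
H → F applies, adding F
ACF → B applies, adding B
Closure: {ABCFGH}.

ABCFGH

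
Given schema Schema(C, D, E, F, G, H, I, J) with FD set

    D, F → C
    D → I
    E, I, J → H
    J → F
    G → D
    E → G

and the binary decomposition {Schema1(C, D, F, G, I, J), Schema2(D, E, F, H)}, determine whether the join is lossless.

Common attributes: Schema1 ∩ Schema2 = {D, F}.
Closure of {D, F}: D, F → C applies, adding C; D → I applies, adding I. So (D, F)⁺ = {C, D, F, I}.
The closure contains neither all of Schema1 = {C, D, F, G, I, J} nor all of Schema2 = {D, E, F, H}, so the common attributes are not a superkey of either fragment. The join is lossy.

No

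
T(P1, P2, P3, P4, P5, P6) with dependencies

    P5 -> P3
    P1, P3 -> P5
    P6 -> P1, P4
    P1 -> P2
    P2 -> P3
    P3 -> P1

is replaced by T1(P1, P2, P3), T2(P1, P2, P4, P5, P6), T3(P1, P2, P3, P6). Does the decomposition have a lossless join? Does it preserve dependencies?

lossless and dependency-preserving

Lossless test (chase): Rows 1 and 3 agree on P1, P3; apply P1, P3→P5 and equate their P5 entries. Rows 2 and 3 agree on P6; apply P6→P1, P4 and equate their P1, P4 entries. Rows 1 and 2 agree on P2; apply P2→P3 and equate their P3 entries. Rows 1 and 2 agree on P1, P3; apply P1, P3→P5 and equate their P5 entries. Row 2 is now all distinguished symbols — the join is lossless.
Dependency preservation: P5 → P3; P1, P3 → P5 are not contained in any single fragment, but the restricted closure of each left-hand side across the fragments still reaches the right-hand side; the remaining FDs each lie inside some fragment. All dependencies are preserved.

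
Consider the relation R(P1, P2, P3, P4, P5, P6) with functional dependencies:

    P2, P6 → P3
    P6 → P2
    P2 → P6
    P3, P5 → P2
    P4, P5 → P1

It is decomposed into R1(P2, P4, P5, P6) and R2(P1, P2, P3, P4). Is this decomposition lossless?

Common attributes: R1 ∩ R2 = {P2, P4}.
Closure of {P2, P4}: P2 → P6 applies, adding P6; P2, P6 → P3 applies, adding P3. So (P2, P4)⁺ = {P2, P3, P4, P6}.
The closure contains neither all of R1 = {P2, P4, P5, P6} nor all of R2 = {P1, P2, P3, P4}, so the common attributes are not a superkey of either fragment. The join is lossy.

No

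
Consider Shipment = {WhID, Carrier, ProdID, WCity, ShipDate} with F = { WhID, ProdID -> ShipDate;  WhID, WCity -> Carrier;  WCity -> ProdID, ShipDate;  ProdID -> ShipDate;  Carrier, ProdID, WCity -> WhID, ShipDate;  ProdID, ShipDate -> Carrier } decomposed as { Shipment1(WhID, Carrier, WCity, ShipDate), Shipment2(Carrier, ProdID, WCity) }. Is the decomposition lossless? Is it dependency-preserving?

Lossless test: (Carrier, WCity)⁺ = {WhID, Carrier, ProdID, WCity, ShipDate}, which contains all of one fragment — lossless.
Dependency preservation: the restricted closure of {WhID, ProdID} across the fragments never reaches {ShipDate}, so WhID, ProdID → ShipDate cannot be enforced without a join — not preserved.

lossless but not dependency-preserving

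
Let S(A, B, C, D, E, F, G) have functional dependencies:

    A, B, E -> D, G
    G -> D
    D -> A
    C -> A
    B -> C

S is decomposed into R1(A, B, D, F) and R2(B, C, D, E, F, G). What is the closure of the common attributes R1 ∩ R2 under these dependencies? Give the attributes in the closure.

R1 ∩ R2 = {B, D, F}.
D → A applies, adding A
B → C applies, adding C
Closure: {A, B, C, D, F}.

A, B, C, D, F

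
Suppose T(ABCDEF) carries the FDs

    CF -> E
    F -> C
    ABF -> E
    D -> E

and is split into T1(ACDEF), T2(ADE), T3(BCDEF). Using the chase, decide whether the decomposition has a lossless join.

No

Chase test. Columns are ABCDEF; row i has aⱼ where attribute j ∈ Ti, else bᵢⱼ.
Initial tableau (one row per fragment):
  row 1: a1 b12 a3 a4 a5 a6
  row 2: a1 b22 b23 a4 a5 b26
  row 3: b31 a2 a3 a4 a5 a6
No row becomes fully distinguished — the join is lossy.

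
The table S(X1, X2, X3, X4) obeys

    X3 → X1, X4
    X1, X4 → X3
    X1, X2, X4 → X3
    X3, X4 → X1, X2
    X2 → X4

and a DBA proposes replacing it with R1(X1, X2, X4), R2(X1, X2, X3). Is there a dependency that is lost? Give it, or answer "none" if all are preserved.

none

X3 → X1, X4: restricted closure across fragments reaches X1, X4.
X1, X4 → X3: restricted closure across fragments reaches X3.
X1, X2, X4 → X3: restricted closure across fragments reaches X3.
X3, X4 → X1, X2: restricted closure across fragments reaches X1, X2.
X2 → X4 lies within R1.
Every dependency is enforceable on the fragments, so the decomposition is dependency-preserving.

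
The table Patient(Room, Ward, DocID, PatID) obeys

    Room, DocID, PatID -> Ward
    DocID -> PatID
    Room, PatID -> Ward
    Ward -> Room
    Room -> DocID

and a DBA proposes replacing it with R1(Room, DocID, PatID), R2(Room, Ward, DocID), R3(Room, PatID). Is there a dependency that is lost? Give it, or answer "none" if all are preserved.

none

Room, DocID, PatID → Ward: restricted closure across fragments reaches Ward.
DocID → PatID lies within R1.
Room, PatID → Ward: restricted closure across fragments reaches Ward.
Ward → Room lies within R2.
Room → DocID lies within R1.
Every dependency is enforceable on the fragments, so the decomposition is dependency-preserving.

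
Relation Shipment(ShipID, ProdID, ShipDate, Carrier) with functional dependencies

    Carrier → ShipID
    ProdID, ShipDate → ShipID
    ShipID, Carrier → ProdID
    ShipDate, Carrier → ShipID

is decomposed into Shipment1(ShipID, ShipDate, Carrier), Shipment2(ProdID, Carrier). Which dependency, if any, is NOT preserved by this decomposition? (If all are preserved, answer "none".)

ProdID, ShipDate → ShipID

Check ProdID, ShipDate → ShipID: no single fragment contains all of {ShipID, ProdID, ShipDate}, and the restricted closure of {ProdID, ShipDate} across the fragments never reaches {ShipID}.
Carrier → ShipID is preserved.
ShipID, Carrier → ProdID is preserved.
ShipDate, Carrier → ShipID is preserved.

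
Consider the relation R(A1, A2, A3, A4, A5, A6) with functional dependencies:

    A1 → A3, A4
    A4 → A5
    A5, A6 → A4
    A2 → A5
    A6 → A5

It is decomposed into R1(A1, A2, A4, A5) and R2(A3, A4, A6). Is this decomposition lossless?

Common attributes: R1 ∩ R2 = {A4}.
Closure of {A4}: A4 → A5 applies, adding A5. So (A4)⁺ = {A4, A5}.
The closure contains neither all of R1 = {A1, A2, A4, A5} nor all of R2 = {A3, A4, A6}, so the common attributes are not a superkey of either fragment. The join is lossy.

No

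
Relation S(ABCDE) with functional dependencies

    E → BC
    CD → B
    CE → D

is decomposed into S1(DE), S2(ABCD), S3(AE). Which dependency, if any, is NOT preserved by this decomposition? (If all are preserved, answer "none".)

Check E → BC: no single fragment contains all of {BCE}, and the restricted closure of {E} across the fragments never reaches {BC}.
CD → B is preserved.
CE → D is preserved.

E → BC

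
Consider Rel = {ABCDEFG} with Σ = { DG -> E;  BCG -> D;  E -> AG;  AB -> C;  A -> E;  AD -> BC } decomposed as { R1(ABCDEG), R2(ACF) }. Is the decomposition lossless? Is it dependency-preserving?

lossy but dependency-preserving

Lossless test: (AC)⁺ = {ACEG}, which is a superkey of neither fragment — lossy.
Dependency preservation: every FD's attributes lie within a single fragment, so each can be enforced locally — preserved.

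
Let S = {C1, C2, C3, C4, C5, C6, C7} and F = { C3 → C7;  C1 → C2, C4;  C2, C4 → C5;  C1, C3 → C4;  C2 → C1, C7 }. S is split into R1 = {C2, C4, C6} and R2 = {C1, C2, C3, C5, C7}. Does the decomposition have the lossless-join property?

No

Common attributes: R1 ∩ R2 = {C2}.
Closure of {C2}: C2 → C1, C7 applies, adding C1, C7; C1 → C2, C4 applies, adding C4; C2, C4 → C5 applies, adding C5. So (C2)⁺ = {C1, C2, C4, C5, C7}.
The closure contains neither all of R1 = {C2, C4, C6} nor all of R2 = {C1, C2, C3, C5, C7}, so the common attributes are not a superkey of either fragment. The join is lossy.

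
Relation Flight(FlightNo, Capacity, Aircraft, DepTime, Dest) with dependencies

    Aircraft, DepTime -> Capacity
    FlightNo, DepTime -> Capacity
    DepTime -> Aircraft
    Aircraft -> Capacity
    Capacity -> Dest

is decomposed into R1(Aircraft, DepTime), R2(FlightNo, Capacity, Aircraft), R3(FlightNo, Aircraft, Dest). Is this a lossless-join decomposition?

Chase test. Columns are FlightNo, Capacity, Aircraft, DepTime, Dest; row i has aⱼ where attribute j ∈ Ri, else bᵢⱼ.
Initial tableau (one row per fragment):
  row 1: b11 b12 a3 a4 b15
  row 2: a1 a2 a3 b24 b25
  row 3: a1 b32 a3 b34 a5
Rows 1 and 2 agree on Aircraft; apply Aircraft→Capacity and equate their Capacity entries.
Rows 1 and 3 agree on Aircraft; apply Aircraft→Capacity and equate their Capacity entries.
Rows 1 and 2 agree on Capacity; apply Capacity→Dest and equate their Dest entries.
Rows 1 and 3 agree on Capacity; apply Capacity→Dest and equate their Dest entries.
No row becomes fully distinguished — the join is lossy.

No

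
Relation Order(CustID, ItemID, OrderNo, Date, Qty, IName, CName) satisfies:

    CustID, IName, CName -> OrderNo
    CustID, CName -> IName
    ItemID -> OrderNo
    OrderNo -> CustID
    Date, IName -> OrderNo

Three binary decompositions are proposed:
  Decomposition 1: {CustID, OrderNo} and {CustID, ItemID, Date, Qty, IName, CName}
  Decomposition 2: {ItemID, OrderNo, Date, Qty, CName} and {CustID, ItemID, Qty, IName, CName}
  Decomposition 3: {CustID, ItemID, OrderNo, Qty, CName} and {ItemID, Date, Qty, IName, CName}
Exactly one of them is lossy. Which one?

Decomposition 1

Decomposition 1: common = {CustID}, closure = {CustID} → lossy.
Decomposition 2: common = {ItemID, Qty, CName}, closure = {CustID, ItemID, OrderNo, Qty, IName, CName} → lossless.
Decomposition 3: common = {ItemID, Qty, CName}, closure = {CustID, ItemID, OrderNo, Qty, IName, CName} → lossless.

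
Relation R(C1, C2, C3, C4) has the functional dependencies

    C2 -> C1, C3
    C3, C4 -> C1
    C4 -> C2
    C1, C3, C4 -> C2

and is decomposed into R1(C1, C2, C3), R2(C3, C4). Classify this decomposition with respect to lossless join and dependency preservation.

Lossless test: (C3)⁺ = {C3}, which is a superkey of neither fragment — lossy.
Dependency preservation: the restricted closure of {C3, C4} across the fragments never reaches {C1}, so C3, C4 → C1 cannot be enforced without a join — not preserved.

lossy and not dependency-preserving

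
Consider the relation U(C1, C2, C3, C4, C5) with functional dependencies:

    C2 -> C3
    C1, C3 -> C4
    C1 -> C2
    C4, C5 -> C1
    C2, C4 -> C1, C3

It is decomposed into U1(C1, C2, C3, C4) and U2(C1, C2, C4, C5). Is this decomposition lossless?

Common attributes: U1 ∩ U2 = {C1, C2, C4}.
Closure of {C1, C2, C4}: C2 → C3 applies, adding C3. So (C1, C2, C4)⁺ = {C1, C2, C3, C4}.
This closure contains every attribute of U1, so U1 ∩ U2 → U1. The join is lossless.

Yes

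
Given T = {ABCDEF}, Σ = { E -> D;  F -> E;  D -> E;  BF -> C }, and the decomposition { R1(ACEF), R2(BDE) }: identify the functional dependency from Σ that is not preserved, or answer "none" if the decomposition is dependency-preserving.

Check BF → C: no single fragment contains all of {BCF}, and the restricted closure of {BF} across the fragments never reaches {C}.
E → D is preserved.
F → E is preserved.
D → E is preserved.

BF -> C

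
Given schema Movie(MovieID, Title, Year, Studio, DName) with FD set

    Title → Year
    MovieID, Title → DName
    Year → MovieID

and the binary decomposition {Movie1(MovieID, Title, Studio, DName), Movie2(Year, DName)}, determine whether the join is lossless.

No

Common attributes: Movie1 ∩ Movie2 = {DName}.
No dependency enlarges {DName}, so (DName)⁺ = {DName}.
The closure contains neither all of Movie1 = {MovieID, Title, Studio, DName} nor all of Movie2 = {Year, DName}, so the common attributes are not a superkey of either fragment. The join is lossy.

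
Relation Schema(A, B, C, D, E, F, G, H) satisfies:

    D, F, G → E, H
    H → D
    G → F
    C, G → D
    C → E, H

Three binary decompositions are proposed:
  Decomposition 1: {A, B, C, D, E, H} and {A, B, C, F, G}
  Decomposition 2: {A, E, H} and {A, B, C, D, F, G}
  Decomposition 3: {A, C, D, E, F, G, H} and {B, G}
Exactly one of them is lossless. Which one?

Decomposition 1

Decomposition 1: common = {A, B, C}, closure = {A, B, C, D, E, H} → lossless.
Decomposition 2: common = {A}, closure = {A} → lossy.
Decomposition 3: common = {G}, closure = {F, G} → lossy.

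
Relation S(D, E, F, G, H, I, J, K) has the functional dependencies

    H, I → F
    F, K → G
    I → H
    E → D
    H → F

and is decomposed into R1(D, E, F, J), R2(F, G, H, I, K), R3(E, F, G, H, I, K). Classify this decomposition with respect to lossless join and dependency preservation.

lossy but dependency-preserving

Lossless test (chase): Rows 1 and 3 agree on E; apply E→D and equate their D entries. No row becomes fully distinguished — the join is lossy.
Dependency preservation: every FD's attributes lie within a single fragment, so each can be enforced locally — preserved.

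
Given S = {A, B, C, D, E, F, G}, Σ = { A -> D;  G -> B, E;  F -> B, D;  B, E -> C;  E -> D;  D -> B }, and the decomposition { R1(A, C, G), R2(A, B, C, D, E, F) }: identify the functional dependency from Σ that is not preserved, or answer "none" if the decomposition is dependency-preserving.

G -> B, E

Check G → B, E: no single fragment contains all of {B, E, G}, and the restricted closure of {G} across the fragments never reaches {B, E}.
A → D is preserved.
F → B, D is preserved.
B, E → C is preserved.
E → D is preserved.
D → B is preserved.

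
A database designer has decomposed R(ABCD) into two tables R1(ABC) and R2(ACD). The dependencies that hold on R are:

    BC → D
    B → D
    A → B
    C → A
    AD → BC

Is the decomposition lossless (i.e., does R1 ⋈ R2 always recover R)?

Yes

Common attributes: R1 ∩ R2 = {AC}.
Closure of {AC}: A → B applies, adding B; BC → D applies, adding D. So (AC)⁺ = {ABCD}.
This closure contains every attribute of R1, so R1 ∩ R2 → R1. The join is lossless.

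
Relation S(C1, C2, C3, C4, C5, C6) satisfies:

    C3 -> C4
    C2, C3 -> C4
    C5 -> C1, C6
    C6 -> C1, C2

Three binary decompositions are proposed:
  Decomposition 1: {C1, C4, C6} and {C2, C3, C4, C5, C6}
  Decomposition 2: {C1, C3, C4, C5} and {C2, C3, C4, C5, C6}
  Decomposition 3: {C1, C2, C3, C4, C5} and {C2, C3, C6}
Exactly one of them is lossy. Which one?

Decomposition 1: common = {C4, C6}, closure = {C1, C2, C4, C6} → lossless.
Decomposition 2: common = {C3, C4, C5}, closure = {C1, C2, C3, C4, C5, C6} → lossless.
Decomposition 3: common = {C2, C3}, closure = {C2, C3, C4} → lossy.

Decomposition 3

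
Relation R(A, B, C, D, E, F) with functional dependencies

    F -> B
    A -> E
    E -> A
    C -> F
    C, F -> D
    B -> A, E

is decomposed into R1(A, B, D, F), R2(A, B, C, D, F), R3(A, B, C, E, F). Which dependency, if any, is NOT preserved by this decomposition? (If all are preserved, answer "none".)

none

F → B lies within R1.
A → E lies within R3.
E → A lies within R3.
C → F lies within R2.
C, F → D lies within R2.
B → A, E lies within R3.
Every dependency is enforceable on the fragments, so the decomposition is dependency-preserving.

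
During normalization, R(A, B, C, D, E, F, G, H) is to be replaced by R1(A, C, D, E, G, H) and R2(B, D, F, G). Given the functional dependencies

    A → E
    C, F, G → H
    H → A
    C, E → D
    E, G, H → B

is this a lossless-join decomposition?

Common attributes: R1 ∩ R2 = {D, G}.
No dependency enlarges {D, G}, so (D, G)⁺ = {D, G}.
The closure contains neither all of R1 = {A, C, D, E, G, H} nor all of R2 = {B, D, F, G}, so the common attributes are not a superkey of either fragment. The join is lossy.

No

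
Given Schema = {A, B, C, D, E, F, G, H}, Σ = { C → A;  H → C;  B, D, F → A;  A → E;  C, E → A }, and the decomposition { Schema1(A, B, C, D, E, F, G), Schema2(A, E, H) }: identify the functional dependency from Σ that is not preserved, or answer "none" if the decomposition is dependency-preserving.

Check H → C: no single fragment contains all of {C, H}, and the restricted closure of {H} across the fragments never reaches {C}.
C → A is preserved.
B, D, F → A is preserved.
A → E is preserved.
C, E → A is preserved.

H → C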